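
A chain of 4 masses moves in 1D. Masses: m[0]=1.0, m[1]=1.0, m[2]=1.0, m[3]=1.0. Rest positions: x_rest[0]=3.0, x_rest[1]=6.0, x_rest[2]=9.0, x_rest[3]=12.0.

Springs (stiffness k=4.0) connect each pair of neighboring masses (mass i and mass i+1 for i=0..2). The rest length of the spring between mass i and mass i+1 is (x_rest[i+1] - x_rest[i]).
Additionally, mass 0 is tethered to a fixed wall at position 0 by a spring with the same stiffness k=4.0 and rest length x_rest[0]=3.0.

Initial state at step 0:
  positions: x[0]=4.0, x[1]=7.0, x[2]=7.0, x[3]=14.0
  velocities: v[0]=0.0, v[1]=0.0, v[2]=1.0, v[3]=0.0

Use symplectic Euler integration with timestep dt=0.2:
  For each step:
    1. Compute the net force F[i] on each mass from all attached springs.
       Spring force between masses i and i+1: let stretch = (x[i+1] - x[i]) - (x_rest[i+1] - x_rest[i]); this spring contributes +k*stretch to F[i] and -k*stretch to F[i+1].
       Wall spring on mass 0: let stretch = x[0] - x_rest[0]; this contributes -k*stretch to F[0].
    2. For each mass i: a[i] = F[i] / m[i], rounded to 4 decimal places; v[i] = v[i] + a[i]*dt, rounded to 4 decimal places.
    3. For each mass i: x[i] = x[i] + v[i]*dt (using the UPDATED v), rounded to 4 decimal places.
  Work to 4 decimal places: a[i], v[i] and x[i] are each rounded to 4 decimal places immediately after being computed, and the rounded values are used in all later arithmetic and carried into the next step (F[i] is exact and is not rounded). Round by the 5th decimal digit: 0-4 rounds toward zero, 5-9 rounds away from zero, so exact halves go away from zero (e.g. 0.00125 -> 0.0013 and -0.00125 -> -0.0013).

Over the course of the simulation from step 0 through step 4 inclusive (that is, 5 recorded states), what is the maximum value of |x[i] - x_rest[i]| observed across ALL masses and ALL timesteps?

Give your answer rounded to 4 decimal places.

Step 0: x=[4.0000 7.0000 7.0000 14.0000] v=[0.0000 0.0000 1.0000 0.0000]
Step 1: x=[3.8400 6.5200 8.3200 13.3600] v=[-0.8000 -2.4000 6.6000 -3.2000]
Step 2: x=[3.4944 5.8992 10.1584 12.3936] v=[-1.7280 -3.1040 9.1920 -4.8320]
Step 3: x=[2.9745 5.5751 11.6730 11.5496] v=[-2.5997 -1.6205 7.5728 -4.2202]
Step 4: x=[2.3947 5.8106 12.1922 11.2053] v=[-2.8988 1.1773 2.5958 -1.7215]
Max displacement = 3.1922

Answer: 3.1922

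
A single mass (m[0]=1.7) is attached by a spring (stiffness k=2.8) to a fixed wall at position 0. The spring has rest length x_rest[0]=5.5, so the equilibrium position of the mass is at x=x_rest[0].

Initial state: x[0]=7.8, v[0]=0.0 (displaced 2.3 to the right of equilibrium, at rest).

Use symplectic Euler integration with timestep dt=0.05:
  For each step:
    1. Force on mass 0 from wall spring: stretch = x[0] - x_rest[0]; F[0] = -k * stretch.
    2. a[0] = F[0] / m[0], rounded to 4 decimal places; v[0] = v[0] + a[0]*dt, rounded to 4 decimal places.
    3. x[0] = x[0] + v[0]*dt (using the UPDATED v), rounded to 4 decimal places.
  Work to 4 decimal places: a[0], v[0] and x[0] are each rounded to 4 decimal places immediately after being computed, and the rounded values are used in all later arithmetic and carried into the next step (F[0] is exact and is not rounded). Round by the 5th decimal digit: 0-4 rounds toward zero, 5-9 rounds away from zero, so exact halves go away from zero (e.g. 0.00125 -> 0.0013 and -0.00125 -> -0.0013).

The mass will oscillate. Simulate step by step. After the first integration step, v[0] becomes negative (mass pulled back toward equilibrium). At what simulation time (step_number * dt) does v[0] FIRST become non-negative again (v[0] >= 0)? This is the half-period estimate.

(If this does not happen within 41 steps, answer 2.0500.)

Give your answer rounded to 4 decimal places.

Answer: 2.0500

Derivation:
Step 0: x=[7.8000] v=[0.0000]
Step 1: x=[7.7905] v=[-0.1894]
Step 2: x=[7.7716] v=[-0.3780]
Step 3: x=[7.7433] v=[-0.5651]
Step 4: x=[7.7058] v=[-0.7498]
Step 5: x=[7.6592] v=[-0.9315]
Step 6: x=[7.6037] v=[-1.1093]
Step 7: x=[7.5396] v=[-1.2825]
Step 8: x=[7.4671] v=[-1.4505]
Step 9: x=[7.3865] v=[-1.6125]
Step 10: x=[7.2981] v=[-1.7679]
Step 11: x=[7.2023] v=[-1.9160]
Step 12: x=[7.0995] v=[-2.0562]
Step 13: x=[6.9901] v=[-2.1879]
Step 14: x=[6.8746] v=[-2.3106]
Step 15: x=[6.7534] v=[-2.4238]
Step 16: x=[6.6271] v=[-2.5270]
Step 17: x=[6.4961] v=[-2.6198]
Step 18: x=[6.3610] v=[-2.7018]
Step 19: x=[6.2224] v=[-2.7727]
Step 20: x=[6.0808] v=[-2.8322]
Step 21: x=[5.9368] v=[-2.8800]
Step 22: x=[5.7910] v=[-2.9160]
Step 23: x=[5.6440] v=[-2.9400]
Step 24: x=[5.4964] v=[-2.9519]
Step 25: x=[5.3488] v=[-2.9516]
Step 26: x=[5.2018] v=[-2.9392]
Step 27: x=[5.0561] v=[-2.9146]
Step 28: x=[4.9122] v=[-2.8780]
Step 29: x=[4.7707] v=[-2.8296]
Step 30: x=[4.6322] v=[-2.7695]
Step 31: x=[4.4973] v=[-2.6980]
Step 32: x=[4.3665] v=[-2.6154]
Step 33: x=[4.2404] v=[-2.5221]
Step 34: x=[4.1195] v=[-2.4184]
Step 35: x=[4.0043] v=[-2.3047]
Step 36: x=[3.8952] v=[-2.1815]
Step 37: x=[3.7927] v=[-2.0493]
Step 38: x=[3.6973] v=[-1.9087]
Step 39: x=[3.6093] v=[-1.7602]
Step 40: x=[3.5291] v=[-1.6045]
Step 41: x=[3.4570] v=[-1.4422]
v[0] did not become non-negative within 41 steps; using fallback time=2.0500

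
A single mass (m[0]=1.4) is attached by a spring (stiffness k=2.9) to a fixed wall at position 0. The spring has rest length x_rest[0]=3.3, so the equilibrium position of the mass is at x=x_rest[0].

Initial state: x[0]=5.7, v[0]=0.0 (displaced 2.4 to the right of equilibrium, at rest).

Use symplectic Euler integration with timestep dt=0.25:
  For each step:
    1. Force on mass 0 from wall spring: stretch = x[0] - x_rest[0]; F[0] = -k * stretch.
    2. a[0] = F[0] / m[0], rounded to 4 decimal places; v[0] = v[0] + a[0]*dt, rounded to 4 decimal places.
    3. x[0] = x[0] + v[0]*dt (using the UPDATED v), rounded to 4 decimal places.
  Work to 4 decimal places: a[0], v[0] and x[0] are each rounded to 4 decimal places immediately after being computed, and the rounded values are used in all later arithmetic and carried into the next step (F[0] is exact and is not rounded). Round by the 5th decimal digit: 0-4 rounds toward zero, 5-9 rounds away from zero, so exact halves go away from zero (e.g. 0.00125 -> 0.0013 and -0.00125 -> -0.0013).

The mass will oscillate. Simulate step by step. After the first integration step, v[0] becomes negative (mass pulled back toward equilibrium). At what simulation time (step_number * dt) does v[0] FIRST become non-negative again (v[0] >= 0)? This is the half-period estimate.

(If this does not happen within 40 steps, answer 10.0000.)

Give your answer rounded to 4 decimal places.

Answer: 2.2500

Derivation:
Step 0: x=[5.7000] v=[0.0000]
Step 1: x=[5.3893] v=[-1.2429]
Step 2: x=[4.8081] v=[-2.3249]
Step 3: x=[4.0316] v=[-3.1059]
Step 4: x=[3.1604] v=[-3.4848]
Step 5: x=[2.3073] v=[-3.4125]
Step 6: x=[1.5827] v=[-2.8984]
Step 7: x=[1.0804] v=[-2.0091]
Step 8: x=[0.8655] v=[-0.8597]
Step 9: x=[0.9658] v=[0.4010]
First v>=0 after going negative at step 9, time=2.2500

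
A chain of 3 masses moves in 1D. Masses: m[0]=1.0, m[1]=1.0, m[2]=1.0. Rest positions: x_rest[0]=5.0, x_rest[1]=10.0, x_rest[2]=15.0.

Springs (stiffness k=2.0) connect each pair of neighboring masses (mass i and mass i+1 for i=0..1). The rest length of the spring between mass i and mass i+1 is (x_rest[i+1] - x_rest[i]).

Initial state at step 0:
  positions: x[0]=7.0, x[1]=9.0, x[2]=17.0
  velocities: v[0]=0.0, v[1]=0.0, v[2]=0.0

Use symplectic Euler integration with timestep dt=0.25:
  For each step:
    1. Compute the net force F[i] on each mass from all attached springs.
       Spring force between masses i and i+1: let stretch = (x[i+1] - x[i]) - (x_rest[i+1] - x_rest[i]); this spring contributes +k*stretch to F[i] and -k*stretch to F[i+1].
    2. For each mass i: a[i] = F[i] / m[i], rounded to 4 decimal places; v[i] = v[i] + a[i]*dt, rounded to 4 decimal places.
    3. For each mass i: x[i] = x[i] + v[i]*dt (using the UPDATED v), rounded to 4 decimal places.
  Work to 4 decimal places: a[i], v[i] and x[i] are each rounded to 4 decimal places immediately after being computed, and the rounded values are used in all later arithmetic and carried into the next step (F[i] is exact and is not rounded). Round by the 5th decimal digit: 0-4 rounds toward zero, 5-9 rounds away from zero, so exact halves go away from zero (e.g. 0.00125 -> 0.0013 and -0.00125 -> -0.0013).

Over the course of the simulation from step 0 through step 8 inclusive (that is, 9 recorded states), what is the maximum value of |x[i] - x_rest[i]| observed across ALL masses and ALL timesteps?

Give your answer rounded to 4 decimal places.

Step 0: x=[7.0000 9.0000 17.0000] v=[0.0000 0.0000 0.0000]
Step 1: x=[6.6250 9.7500 16.6250] v=[-1.5000 3.0000 -1.5000]
Step 2: x=[6.0156 10.9688 16.0156] v=[-2.4375 4.8750 -2.4375]
Step 3: x=[5.4004 12.1993 15.4004] v=[-2.4609 4.9218 -2.4609]
Step 4: x=[5.0100 12.9800 15.0100] v=[-1.5615 3.1229 -1.5615]
Step 5: x=[4.9909 13.0182 14.9909] v=[-0.0765 0.1529 -0.0765]
Step 6: x=[5.3502 12.2996 15.3502] v=[1.4372 -2.8744 1.4372]
Step 7: x=[5.9532 11.0937 15.9532] v=[2.4119 -4.8238 2.4119]
Step 8: x=[6.5738 9.8526 16.5738] v=[2.4822 -4.9643 2.4822]
Max displacement = 3.0182

Answer: 3.0182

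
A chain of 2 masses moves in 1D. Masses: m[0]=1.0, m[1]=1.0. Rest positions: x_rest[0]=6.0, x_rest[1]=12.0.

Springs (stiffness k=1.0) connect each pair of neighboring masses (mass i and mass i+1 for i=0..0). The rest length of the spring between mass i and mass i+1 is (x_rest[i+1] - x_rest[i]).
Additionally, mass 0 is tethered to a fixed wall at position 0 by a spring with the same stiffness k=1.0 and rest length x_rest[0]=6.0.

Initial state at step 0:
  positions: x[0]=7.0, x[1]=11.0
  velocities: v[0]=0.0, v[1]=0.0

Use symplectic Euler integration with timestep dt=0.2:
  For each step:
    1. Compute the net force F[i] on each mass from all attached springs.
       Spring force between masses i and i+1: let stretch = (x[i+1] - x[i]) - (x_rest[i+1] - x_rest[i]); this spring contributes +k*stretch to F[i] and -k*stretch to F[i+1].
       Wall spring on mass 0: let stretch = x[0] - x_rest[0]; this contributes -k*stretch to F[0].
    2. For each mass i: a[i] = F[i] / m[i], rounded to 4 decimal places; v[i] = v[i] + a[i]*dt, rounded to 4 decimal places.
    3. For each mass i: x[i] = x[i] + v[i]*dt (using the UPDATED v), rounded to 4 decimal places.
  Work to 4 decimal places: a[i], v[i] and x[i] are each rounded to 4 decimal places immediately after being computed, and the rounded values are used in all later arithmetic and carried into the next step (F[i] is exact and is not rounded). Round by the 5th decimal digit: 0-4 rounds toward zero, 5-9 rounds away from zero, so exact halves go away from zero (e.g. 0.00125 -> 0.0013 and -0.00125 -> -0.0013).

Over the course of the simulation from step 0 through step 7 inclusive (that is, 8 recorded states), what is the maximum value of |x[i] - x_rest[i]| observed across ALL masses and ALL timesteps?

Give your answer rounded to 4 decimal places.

Step 0: x=[7.0000 11.0000] v=[0.0000 0.0000]
Step 1: x=[6.8800 11.0800] v=[-0.6000 0.4000]
Step 2: x=[6.6528 11.2320] v=[-1.1360 0.7600]
Step 3: x=[6.3427 11.4408] v=[-1.5507 1.0442]
Step 4: x=[5.9828 11.6857] v=[-1.7996 1.2246]
Step 5: x=[5.6117 11.9425] v=[-1.8556 1.2840]
Step 6: x=[5.2693 12.1861] v=[-1.7118 1.2178]
Step 7: x=[4.9928 12.3930] v=[-1.3823 1.0344]
Max displacement = 1.0072

Answer: 1.0072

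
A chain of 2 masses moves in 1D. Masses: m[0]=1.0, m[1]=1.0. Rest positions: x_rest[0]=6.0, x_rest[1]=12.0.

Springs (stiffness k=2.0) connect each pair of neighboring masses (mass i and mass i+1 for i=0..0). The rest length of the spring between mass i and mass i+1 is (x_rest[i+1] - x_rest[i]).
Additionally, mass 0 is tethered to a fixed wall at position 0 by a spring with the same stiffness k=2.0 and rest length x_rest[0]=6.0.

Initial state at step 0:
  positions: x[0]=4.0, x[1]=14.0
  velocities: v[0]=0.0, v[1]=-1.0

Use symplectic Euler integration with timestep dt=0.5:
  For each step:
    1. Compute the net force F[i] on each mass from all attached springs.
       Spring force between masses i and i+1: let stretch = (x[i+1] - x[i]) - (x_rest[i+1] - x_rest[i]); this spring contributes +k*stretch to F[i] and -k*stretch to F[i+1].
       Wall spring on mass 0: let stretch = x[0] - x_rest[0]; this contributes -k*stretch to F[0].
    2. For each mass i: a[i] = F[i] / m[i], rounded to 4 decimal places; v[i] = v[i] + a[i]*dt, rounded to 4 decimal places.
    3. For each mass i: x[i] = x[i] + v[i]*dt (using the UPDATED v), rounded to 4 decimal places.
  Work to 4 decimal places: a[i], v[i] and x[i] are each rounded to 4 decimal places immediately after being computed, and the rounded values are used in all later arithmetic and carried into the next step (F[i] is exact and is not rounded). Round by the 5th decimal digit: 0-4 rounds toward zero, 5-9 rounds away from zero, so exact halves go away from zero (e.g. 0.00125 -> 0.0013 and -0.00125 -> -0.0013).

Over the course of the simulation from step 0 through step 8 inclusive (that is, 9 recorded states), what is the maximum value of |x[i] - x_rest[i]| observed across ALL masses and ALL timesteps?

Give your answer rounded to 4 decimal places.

Step 0: x=[4.0000 14.0000] v=[0.0000 -1.0000]
Step 1: x=[7.0000 11.5000] v=[6.0000 -5.0000]
Step 2: x=[8.7500 9.7500] v=[3.5000 -3.5000]
Step 3: x=[6.6250 10.5000] v=[-4.2500 1.5000]
Step 4: x=[3.1250 12.3125] v=[-7.0000 3.6250]
Step 5: x=[2.6563 12.5313] v=[-0.9375 0.4375]
Step 6: x=[5.7969 10.8126] v=[6.2812 -3.4375]
Step 7: x=[8.5469 9.5860] v=[5.5000 -2.4532]
Step 8: x=[7.5430 10.8399] v=[-2.0078 2.5077]
Max displacement = 3.3437

Answer: 3.3437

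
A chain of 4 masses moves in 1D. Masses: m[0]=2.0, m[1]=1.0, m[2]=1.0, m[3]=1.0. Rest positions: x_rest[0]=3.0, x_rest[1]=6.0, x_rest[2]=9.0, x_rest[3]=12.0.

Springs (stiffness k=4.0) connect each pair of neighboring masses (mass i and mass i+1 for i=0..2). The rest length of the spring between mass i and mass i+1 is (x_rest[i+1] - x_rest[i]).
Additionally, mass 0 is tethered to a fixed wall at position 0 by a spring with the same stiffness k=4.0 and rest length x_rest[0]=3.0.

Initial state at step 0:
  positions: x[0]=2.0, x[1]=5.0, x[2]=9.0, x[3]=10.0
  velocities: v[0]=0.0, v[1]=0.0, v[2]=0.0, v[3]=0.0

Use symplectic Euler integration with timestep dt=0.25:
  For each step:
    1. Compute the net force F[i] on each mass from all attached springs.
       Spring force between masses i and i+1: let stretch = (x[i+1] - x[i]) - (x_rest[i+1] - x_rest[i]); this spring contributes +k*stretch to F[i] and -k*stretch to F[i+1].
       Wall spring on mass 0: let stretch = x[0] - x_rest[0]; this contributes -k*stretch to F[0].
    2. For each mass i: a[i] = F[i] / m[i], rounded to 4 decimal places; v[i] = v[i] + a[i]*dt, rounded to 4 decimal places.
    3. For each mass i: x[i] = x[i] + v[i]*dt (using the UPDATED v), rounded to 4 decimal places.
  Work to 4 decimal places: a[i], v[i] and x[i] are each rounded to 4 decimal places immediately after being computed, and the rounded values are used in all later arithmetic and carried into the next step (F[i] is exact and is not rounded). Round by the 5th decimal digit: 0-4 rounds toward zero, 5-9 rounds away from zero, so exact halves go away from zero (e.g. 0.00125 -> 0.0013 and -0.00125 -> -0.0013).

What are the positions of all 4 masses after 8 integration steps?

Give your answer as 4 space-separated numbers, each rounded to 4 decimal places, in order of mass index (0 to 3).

Answer: 2.7430 6.7625 9.1097 11.1313

Derivation:
Step 0: x=[2.0000 5.0000 9.0000 10.0000] v=[0.0000 0.0000 0.0000 0.0000]
Step 1: x=[2.1250 5.2500 8.2500 10.5000] v=[0.5000 1.0000 -3.0000 2.0000]
Step 2: x=[2.3750 5.4688 7.3125 11.1875] v=[1.0000 0.8750 -3.7500 2.7500]
Step 3: x=[2.7149 5.3750 6.8828 11.6563] v=[1.3594 -0.3751 -1.7187 1.8750]
Step 4: x=[3.0479 4.9932 7.2696 11.6817] v=[1.3320 -1.5274 1.5470 0.1015]
Step 5: x=[3.2431 4.6941 8.1903 11.3541] v=[0.7807 -1.1963 3.6827 -1.3106]
Step 6: x=[3.2143 4.9063 9.0279 10.9855] v=[-0.1154 0.8489 3.3503 -1.4744]
Step 7: x=[2.9952 5.7259 9.3245 10.8775] v=[-0.8766 3.2785 1.1863 -0.4320]
Step 8: x=[2.7430 6.7625 9.1097 11.1313] v=[-1.0089 4.1464 -0.8593 1.0150]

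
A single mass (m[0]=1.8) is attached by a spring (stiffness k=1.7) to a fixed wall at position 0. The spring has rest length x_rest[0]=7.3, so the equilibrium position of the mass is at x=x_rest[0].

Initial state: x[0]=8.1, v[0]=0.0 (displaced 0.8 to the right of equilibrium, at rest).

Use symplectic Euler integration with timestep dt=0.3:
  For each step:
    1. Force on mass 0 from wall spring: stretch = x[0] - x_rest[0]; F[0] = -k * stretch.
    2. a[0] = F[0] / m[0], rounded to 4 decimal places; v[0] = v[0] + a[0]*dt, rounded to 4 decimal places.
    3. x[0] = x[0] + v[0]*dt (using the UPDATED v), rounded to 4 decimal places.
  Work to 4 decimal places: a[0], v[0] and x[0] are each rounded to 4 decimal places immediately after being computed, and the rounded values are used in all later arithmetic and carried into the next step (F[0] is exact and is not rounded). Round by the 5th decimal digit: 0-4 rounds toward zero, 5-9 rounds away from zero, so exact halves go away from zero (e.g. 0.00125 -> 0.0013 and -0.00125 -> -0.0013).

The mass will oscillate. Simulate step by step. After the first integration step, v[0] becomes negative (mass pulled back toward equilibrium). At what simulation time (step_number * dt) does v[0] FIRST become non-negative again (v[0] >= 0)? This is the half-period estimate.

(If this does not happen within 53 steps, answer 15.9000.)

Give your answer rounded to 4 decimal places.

Answer: 3.3000

Derivation:
Step 0: x=[8.1000] v=[0.0000]
Step 1: x=[8.0320] v=[-0.2267]
Step 2: x=[7.9018] v=[-0.4341]
Step 3: x=[7.7204] v=[-0.6046]
Step 4: x=[7.5033] v=[-0.7237]
Step 5: x=[7.2689] v=[-0.7813]
Step 6: x=[7.0372] v=[-0.7725]
Step 7: x=[6.8278] v=[-0.6980]
Step 8: x=[6.6585] v=[-0.5642]
Step 9: x=[6.5438] v=[-0.3824]
Step 10: x=[6.4934] v=[-0.1681]
Step 11: x=[6.5115] v=[0.0604]
First v>=0 after going negative at step 11, time=3.3000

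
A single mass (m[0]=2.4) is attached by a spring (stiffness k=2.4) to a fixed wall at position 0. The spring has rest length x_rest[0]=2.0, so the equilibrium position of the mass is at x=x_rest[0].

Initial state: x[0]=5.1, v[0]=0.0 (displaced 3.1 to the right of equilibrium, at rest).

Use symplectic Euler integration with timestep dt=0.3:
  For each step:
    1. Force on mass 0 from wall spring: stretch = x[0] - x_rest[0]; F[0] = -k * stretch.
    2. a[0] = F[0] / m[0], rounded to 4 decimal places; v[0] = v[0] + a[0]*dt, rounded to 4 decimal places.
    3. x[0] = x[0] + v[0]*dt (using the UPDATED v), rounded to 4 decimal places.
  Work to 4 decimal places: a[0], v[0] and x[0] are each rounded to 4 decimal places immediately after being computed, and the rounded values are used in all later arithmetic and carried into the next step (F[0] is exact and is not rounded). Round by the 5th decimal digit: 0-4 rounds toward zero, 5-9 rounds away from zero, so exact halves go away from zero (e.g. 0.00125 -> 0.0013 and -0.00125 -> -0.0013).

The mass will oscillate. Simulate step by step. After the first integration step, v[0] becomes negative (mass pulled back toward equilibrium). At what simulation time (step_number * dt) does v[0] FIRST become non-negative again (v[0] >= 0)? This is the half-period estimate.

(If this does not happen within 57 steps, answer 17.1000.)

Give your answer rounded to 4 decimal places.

Step 0: x=[5.1000] v=[0.0000]
Step 1: x=[4.8210] v=[-0.9300]
Step 2: x=[4.2881] v=[-1.7763]
Step 3: x=[3.5493] v=[-2.4627]
Step 4: x=[2.6711] v=[-2.9275]
Step 5: x=[1.7325] v=[-3.1288]
Step 6: x=[0.8179] v=[-3.0486]
Step 7: x=[0.0097] v=[-2.6940]
Step 8: x=[-0.6194] v=[-2.0969]
Step 9: x=[-1.0127] v=[-1.3111]
Step 10: x=[-1.1349] v=[-0.4073]
Step 11: x=[-0.9749] v=[0.5332]
First v>=0 after going negative at step 11, time=3.3000

Answer: 3.3000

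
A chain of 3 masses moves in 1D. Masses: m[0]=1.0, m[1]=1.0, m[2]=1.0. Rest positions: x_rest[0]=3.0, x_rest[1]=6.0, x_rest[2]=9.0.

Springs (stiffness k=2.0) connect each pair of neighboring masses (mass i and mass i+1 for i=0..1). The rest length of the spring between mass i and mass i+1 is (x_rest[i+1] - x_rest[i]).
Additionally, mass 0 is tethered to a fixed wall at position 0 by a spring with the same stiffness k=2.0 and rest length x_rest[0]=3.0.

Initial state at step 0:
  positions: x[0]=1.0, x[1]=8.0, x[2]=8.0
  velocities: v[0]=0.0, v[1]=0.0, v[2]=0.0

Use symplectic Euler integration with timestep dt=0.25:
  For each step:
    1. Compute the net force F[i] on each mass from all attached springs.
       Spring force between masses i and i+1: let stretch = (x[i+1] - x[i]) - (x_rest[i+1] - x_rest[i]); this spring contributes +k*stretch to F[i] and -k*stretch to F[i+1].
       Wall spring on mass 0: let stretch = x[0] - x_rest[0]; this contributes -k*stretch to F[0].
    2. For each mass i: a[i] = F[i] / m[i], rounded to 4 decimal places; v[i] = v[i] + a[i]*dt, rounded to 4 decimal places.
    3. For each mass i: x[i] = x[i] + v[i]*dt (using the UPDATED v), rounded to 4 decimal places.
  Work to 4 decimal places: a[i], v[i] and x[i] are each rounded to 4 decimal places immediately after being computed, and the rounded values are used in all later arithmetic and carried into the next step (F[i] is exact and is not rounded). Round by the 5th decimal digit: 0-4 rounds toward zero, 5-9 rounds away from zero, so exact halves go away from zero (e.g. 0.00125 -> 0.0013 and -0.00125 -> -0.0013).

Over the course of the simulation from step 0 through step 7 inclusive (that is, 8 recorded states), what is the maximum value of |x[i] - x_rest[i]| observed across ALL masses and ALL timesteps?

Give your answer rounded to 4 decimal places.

Answer: 2.3252

Derivation:
Step 0: x=[1.0000 8.0000 8.0000] v=[0.0000 0.0000 0.0000]
Step 1: x=[1.7500 7.1250 8.3750] v=[3.0000 -3.5000 1.5000]
Step 2: x=[2.9531 5.7344 8.9688] v=[4.8125 -5.5625 2.3750]
Step 3: x=[4.1348 4.4004 9.5333] v=[4.7266 -5.3360 2.2578]
Step 4: x=[4.8328 3.6748 9.8312] v=[2.7920 -2.9024 1.1914]
Step 5: x=[4.7820 3.8635 9.7345] v=[-0.2034 0.7548 -0.3868]
Step 6: x=[4.0186 4.9009 9.2789] v=[-3.0537 4.1496 -1.8223]
Step 7: x=[2.8631 6.3753 8.6511] v=[-4.6219 5.8975 -2.5113]
Max displacement = 2.3252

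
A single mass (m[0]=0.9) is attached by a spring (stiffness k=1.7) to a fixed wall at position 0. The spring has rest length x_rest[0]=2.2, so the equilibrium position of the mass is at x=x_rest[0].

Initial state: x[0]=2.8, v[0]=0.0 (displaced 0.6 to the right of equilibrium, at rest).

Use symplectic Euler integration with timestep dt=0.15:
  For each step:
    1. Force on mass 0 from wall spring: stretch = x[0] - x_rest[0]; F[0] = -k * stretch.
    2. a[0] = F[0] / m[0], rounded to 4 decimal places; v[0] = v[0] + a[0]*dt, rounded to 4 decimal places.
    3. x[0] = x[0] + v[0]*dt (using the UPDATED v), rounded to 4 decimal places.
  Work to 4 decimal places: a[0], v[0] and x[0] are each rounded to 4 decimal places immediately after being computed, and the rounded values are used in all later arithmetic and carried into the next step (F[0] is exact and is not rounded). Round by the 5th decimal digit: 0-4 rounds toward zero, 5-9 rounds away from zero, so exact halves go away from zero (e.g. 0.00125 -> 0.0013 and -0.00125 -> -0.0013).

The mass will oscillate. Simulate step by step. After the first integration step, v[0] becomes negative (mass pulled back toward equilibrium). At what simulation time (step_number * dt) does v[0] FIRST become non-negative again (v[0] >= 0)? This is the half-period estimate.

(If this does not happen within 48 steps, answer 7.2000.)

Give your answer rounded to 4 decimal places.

Step 0: x=[2.8000] v=[0.0000]
Step 1: x=[2.7745] v=[-0.1700]
Step 2: x=[2.7246] v=[-0.3328]
Step 3: x=[2.6524] v=[-0.4814]
Step 4: x=[2.5610] v=[-0.6096]
Step 5: x=[2.4542] v=[-0.7119]
Step 6: x=[2.3366] v=[-0.7839]
Step 7: x=[2.2132] v=[-0.8226]
Step 8: x=[2.0893] v=[-0.8263]
Step 9: x=[1.9701] v=[-0.7949]
Step 10: x=[1.8606] v=[-0.7298]
Step 11: x=[1.7656] v=[-0.6336]
Step 12: x=[1.6890] v=[-0.5105]
Step 13: x=[1.6341] v=[-0.3657]
Step 14: x=[1.6033] v=[-0.2054]
Step 15: x=[1.5979] v=[-0.0363]
Step 16: x=[1.6180] v=[0.1343]
First v>=0 after going negative at step 16, time=2.4000

Answer: 2.4000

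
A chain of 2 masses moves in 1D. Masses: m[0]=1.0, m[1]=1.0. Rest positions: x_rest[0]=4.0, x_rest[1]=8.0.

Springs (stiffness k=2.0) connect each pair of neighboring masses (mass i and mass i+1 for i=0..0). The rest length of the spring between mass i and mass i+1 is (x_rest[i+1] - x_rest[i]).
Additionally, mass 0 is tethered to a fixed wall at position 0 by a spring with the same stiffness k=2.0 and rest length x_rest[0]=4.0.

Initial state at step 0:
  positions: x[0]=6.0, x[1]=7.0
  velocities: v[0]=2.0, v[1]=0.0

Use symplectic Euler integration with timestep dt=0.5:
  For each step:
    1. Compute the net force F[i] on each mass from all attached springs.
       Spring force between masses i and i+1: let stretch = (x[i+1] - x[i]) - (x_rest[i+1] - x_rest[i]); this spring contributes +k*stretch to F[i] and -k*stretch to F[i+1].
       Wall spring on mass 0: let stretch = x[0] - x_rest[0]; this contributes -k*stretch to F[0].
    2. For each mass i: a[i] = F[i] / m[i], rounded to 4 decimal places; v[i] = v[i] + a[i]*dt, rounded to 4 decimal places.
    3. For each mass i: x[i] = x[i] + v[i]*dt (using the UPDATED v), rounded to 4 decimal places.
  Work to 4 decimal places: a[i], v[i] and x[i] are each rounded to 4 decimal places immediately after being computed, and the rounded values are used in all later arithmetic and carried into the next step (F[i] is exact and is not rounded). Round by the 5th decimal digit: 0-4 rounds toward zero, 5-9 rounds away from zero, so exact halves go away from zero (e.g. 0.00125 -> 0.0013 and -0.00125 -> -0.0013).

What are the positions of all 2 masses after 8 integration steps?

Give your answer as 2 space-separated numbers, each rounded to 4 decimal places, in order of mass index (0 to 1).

Step 0: x=[6.0000 7.0000] v=[2.0000 0.0000]
Step 1: x=[4.5000 8.5000] v=[-3.0000 3.0000]
Step 2: x=[2.7500 10.0000] v=[-3.5000 3.0000]
Step 3: x=[3.2500 9.8750] v=[1.0000 -0.2500]
Step 4: x=[5.4375 8.4375] v=[4.3750 -2.8750]
Step 5: x=[6.4063 7.5000] v=[1.9375 -1.8750]
Step 6: x=[4.7188 8.0157] v=[-3.3751 1.0313]
Step 7: x=[2.3203 8.8829] v=[-4.7970 1.7344]
Step 8: x=[2.0430 8.4688] v=[-0.5547 -0.8282]

Answer: 2.0430 8.4688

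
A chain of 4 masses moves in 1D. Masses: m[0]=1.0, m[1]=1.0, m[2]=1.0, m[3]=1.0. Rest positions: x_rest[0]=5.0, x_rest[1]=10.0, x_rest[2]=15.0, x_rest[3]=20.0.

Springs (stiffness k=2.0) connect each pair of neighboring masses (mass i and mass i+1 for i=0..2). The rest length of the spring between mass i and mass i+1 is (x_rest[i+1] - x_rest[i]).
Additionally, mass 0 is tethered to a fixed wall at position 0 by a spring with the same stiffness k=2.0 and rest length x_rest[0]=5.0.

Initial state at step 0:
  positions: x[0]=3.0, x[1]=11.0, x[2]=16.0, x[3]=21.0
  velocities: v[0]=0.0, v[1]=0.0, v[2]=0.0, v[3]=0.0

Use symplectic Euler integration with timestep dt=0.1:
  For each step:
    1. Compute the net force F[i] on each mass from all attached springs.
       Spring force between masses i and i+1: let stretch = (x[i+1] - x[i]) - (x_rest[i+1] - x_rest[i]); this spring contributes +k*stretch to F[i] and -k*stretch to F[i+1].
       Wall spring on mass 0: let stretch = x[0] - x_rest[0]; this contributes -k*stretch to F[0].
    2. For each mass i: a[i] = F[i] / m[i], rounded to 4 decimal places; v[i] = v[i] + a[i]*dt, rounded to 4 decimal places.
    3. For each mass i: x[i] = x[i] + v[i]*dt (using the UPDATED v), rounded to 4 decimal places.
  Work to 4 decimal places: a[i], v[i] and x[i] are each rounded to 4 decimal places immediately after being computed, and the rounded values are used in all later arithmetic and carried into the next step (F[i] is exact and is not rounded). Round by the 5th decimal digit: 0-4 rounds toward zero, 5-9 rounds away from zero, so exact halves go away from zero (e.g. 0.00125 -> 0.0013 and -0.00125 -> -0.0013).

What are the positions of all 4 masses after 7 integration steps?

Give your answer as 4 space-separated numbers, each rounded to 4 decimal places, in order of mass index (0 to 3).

Answer: 5.2041 9.8139 15.8755 20.9955

Derivation:
Step 0: x=[3.0000 11.0000 16.0000 21.0000] v=[0.0000 0.0000 0.0000 0.0000]
Step 1: x=[3.1000 10.9400 16.0000 21.0000] v=[1.0000 -0.6000 0.0000 0.0000]
Step 2: x=[3.2948 10.8244 15.9988 21.0000] v=[1.9480 -1.1560 -0.0120 0.0000]
Step 3: x=[3.5743 10.6617 15.9941 21.0000] v=[2.7950 -1.6270 -0.0466 -0.0002]
Step 4: x=[3.9241 10.4639 15.9829 20.9999] v=[3.4976 -1.9780 -0.1119 -0.0014]
Step 5: x=[4.3262 10.2457 15.9617 20.9994] v=[4.0207 -2.1822 -0.2123 -0.0048]
Step 6: x=[4.7601 10.0234 15.9269 20.9982] v=[4.3394 -2.2229 -0.3480 -0.0123]
Step 7: x=[5.2041 9.8139 15.8755 20.9955] v=[4.4400 -2.0949 -0.5144 -0.0266]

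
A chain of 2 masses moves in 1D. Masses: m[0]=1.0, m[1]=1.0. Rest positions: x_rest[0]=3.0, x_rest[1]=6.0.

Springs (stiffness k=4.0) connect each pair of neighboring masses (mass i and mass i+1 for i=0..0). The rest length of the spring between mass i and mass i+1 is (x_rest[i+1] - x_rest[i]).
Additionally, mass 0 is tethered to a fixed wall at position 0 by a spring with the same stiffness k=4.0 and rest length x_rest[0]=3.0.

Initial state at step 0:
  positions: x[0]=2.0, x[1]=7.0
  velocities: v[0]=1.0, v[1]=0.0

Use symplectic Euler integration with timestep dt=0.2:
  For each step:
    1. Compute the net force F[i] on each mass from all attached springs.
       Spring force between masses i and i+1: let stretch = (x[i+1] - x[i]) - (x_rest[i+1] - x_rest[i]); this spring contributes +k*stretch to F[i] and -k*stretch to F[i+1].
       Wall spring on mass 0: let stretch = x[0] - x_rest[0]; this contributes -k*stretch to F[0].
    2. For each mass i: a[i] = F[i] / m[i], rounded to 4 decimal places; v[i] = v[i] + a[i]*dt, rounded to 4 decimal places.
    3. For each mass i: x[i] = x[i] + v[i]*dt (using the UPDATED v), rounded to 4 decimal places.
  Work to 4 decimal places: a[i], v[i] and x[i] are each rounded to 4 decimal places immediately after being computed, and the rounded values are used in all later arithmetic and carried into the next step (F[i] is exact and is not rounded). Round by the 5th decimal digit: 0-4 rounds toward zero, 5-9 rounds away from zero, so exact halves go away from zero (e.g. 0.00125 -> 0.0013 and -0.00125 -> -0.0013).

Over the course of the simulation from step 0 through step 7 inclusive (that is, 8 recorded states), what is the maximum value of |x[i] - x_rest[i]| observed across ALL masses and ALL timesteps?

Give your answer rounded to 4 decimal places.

Step 0: x=[2.0000 7.0000] v=[1.0000 0.0000]
Step 1: x=[2.6800 6.6800] v=[3.4000 -1.6000]
Step 2: x=[3.5712 6.2000] v=[4.4560 -2.4000]
Step 3: x=[4.3116 5.7794] v=[3.7021 -2.1030]
Step 4: x=[4.5970 5.6040] v=[1.4271 -0.8772]
Step 5: x=[4.3080 5.7474] v=[-1.4449 0.7172]
Step 6: x=[3.5600 6.1405] v=[-3.7398 1.9657]
Step 7: x=[2.6553 6.6008] v=[-4.5234 2.3013]
Max displacement = 1.5970

Answer: 1.5970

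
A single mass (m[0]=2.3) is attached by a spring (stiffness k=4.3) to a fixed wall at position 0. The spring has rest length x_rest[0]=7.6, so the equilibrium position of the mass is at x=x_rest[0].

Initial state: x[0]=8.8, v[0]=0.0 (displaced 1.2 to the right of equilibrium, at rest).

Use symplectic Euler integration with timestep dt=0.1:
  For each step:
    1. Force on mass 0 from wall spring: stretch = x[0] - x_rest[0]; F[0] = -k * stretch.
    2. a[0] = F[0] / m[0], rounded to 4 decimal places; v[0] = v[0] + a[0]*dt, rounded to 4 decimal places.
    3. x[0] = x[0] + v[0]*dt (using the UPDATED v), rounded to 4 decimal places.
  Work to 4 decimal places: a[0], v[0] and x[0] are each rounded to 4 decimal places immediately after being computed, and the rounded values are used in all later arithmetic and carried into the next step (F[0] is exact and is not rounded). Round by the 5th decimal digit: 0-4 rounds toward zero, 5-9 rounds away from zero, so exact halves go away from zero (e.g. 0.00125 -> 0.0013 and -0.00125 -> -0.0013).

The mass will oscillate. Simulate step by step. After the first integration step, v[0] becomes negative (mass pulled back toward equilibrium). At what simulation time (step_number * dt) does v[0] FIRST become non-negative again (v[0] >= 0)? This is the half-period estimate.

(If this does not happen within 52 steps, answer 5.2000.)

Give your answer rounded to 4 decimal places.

Answer: 2.3000

Derivation:
Step 0: x=[8.8000] v=[0.0000]
Step 1: x=[8.7776] v=[-0.2244]
Step 2: x=[8.7331] v=[-0.4446]
Step 3: x=[8.6675] v=[-0.6564]
Step 4: x=[8.5819] v=[-0.8560]
Step 5: x=[8.4779] v=[-1.0396]
Step 6: x=[8.3575] v=[-1.2037]
Step 7: x=[8.2230] v=[-1.3453]
Step 8: x=[8.0768] v=[-1.4618]
Step 9: x=[7.9217] v=[-1.5509]
Step 10: x=[7.7606] v=[-1.6110]
Step 11: x=[7.5965] v=[-1.6410]
Step 12: x=[7.4325] v=[-1.6404]
Step 13: x=[7.2716] v=[-1.6091]
Step 14: x=[7.1168] v=[-1.5477]
Step 15: x=[6.9711] v=[-1.4574]
Step 16: x=[6.8371] v=[-1.3398]
Step 17: x=[6.7174] v=[-1.1972]
Step 18: x=[6.6142] v=[-1.0322]
Step 19: x=[6.5294] v=[-0.8479]
Step 20: x=[6.4646] v=[-0.6477]
Step 21: x=[6.4211] v=[-0.4354]
Step 22: x=[6.3996] v=[-0.2150]
Step 23: x=[6.4005] v=[0.0094]
First v>=0 after going negative at step 23, time=2.3000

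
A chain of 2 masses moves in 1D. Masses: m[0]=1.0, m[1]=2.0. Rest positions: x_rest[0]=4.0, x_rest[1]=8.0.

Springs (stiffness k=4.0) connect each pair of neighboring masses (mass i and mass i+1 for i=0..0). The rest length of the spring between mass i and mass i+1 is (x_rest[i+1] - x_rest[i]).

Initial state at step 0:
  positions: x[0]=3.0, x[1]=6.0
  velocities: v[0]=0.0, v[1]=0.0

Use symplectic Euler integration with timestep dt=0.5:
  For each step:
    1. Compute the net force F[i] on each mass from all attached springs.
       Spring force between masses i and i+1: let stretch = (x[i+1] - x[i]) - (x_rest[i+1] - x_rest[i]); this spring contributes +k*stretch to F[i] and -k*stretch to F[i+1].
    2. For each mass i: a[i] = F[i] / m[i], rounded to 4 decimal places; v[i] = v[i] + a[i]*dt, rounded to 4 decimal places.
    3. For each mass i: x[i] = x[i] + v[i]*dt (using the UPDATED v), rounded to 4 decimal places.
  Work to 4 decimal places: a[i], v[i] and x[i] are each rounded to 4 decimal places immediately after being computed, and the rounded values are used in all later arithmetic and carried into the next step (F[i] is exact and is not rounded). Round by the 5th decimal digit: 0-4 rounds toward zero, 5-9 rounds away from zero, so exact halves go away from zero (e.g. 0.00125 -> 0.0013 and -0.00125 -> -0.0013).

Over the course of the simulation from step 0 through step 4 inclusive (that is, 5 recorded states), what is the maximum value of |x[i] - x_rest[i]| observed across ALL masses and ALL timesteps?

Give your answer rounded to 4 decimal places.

Step 0: x=[3.0000 6.0000] v=[0.0000 0.0000]
Step 1: x=[2.0000 6.5000] v=[-2.0000 1.0000]
Step 2: x=[1.5000 6.7500] v=[-1.0000 0.5000]
Step 3: x=[2.2500 6.3750] v=[1.5000 -0.7500]
Step 4: x=[3.1250 5.9375] v=[1.7500 -0.8750]
Max displacement = 2.5000

Answer: 2.5000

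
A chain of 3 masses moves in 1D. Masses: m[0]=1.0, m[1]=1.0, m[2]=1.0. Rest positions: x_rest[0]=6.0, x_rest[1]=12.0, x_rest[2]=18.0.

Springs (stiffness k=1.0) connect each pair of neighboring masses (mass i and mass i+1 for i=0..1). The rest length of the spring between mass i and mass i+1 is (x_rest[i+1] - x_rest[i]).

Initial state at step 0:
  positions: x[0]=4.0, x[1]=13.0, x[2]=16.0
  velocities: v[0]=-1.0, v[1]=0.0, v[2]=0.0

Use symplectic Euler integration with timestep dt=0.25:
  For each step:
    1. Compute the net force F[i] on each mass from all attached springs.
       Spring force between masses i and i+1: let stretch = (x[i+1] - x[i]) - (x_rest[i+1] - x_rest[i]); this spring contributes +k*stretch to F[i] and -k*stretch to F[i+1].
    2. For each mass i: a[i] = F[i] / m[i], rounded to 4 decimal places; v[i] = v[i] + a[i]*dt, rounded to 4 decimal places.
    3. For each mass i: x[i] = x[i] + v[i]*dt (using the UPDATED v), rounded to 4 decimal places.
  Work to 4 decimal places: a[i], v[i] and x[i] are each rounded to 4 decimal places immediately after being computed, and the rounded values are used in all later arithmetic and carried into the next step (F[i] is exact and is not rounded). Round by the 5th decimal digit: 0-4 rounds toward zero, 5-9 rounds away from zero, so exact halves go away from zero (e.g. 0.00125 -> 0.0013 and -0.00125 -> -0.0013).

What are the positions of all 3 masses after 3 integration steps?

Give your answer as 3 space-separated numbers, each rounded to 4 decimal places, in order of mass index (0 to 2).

Step 0: x=[4.0000 13.0000 16.0000] v=[-1.0000 0.0000 0.0000]
Step 1: x=[3.9375 12.6250 16.1875] v=[-0.2500 -1.5000 0.7500]
Step 2: x=[4.0430 11.9297 16.5274] v=[0.4219 -2.7813 1.3594]
Step 3: x=[4.2664 11.0288 16.9549] v=[0.8936 -3.6036 1.7100]

Answer: 4.2664 11.0288 16.9549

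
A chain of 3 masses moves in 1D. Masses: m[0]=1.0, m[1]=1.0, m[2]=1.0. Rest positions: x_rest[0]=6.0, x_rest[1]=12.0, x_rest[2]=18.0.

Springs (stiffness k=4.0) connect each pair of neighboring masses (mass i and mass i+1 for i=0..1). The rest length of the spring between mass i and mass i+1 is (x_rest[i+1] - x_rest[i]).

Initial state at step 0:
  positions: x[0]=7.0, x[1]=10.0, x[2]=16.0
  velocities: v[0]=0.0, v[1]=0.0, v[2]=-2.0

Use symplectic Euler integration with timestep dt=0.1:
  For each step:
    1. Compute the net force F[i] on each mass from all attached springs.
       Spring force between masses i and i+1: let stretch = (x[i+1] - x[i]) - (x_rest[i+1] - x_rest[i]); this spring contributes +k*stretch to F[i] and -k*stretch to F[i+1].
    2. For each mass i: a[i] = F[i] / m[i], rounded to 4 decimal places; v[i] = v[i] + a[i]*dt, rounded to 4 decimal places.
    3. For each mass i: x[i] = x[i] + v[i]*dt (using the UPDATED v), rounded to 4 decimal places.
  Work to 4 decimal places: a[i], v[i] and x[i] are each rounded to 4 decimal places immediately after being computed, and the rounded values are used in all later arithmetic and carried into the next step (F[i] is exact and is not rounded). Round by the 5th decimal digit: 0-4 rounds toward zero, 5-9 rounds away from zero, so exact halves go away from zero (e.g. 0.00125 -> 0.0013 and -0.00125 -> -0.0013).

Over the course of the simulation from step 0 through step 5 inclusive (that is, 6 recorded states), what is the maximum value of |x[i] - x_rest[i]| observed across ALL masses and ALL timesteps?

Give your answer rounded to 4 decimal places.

Step 0: x=[7.0000 10.0000 16.0000] v=[0.0000 0.0000 -2.0000]
Step 1: x=[6.8800 10.1200 15.8000] v=[-1.2000 1.2000 -2.0000]
Step 2: x=[6.6496 10.3376 15.6128] v=[-2.3040 2.1760 -1.8720]
Step 3: x=[6.3267 10.6187 15.4546] v=[-3.2288 2.8109 -1.5821]
Step 4: x=[5.9355 10.9216 15.3430] v=[-3.9120 3.0285 -1.1165]
Step 5: x=[5.5037 11.2019 15.2945] v=[-4.3176 2.8026 -0.4851]
Max displacement = 2.7055

Answer: 2.7055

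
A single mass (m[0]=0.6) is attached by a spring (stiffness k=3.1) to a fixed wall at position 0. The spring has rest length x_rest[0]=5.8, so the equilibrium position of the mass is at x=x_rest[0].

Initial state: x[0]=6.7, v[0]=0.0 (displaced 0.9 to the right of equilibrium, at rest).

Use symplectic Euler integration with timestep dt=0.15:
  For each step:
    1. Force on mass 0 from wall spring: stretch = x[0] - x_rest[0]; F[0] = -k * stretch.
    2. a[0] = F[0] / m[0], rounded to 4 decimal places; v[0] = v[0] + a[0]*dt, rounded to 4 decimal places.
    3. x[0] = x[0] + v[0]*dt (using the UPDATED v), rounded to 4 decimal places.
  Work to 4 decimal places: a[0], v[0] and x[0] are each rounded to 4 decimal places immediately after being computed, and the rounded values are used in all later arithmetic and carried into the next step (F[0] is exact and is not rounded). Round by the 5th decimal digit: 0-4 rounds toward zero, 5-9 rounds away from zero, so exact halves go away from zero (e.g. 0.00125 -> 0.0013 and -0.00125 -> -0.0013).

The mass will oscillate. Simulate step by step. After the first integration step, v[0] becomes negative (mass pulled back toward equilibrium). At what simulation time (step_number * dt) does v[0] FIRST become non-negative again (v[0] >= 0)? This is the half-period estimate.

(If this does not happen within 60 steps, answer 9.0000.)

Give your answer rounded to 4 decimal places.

Answer: 1.5000

Derivation:
Step 0: x=[6.7000] v=[0.0000]
Step 1: x=[6.5954] v=[-0.6975]
Step 2: x=[6.3983] v=[-1.3139]
Step 3: x=[6.1317] v=[-1.7776]
Step 4: x=[5.8265] v=[-2.0347]
Step 5: x=[5.5182] v=[-2.0552]
Step 6: x=[5.2427] v=[-1.8368]
Step 7: x=[5.0320] v=[-1.4049]
Step 8: x=[4.9105] v=[-0.8097]
Step 9: x=[4.8925] v=[-0.1203]
Step 10: x=[4.9800] v=[0.5830]
First v>=0 after going negative at step 10, time=1.5000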